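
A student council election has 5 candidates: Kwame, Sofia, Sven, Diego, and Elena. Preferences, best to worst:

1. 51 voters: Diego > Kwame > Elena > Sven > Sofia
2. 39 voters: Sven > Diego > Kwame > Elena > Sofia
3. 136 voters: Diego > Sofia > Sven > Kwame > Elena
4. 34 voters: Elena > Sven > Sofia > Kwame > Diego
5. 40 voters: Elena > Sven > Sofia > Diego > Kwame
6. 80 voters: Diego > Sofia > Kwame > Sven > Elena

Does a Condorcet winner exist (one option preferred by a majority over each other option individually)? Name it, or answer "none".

Diego vs Kwame: 346–34 for Diego.
Diego vs Sofia: 306–74 for Diego.
Diego vs Sven: 267–113 for Diego.
Diego vs Elena: 306–74 for Diego.
Diego beats every other option head-to-head.

Diego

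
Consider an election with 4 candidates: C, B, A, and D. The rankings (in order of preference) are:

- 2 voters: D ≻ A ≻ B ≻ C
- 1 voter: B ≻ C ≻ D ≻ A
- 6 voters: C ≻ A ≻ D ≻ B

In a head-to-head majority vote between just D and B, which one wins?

D

Voters preferring D to B: 8; preferring B to D: 1.
D wins the head-to-head.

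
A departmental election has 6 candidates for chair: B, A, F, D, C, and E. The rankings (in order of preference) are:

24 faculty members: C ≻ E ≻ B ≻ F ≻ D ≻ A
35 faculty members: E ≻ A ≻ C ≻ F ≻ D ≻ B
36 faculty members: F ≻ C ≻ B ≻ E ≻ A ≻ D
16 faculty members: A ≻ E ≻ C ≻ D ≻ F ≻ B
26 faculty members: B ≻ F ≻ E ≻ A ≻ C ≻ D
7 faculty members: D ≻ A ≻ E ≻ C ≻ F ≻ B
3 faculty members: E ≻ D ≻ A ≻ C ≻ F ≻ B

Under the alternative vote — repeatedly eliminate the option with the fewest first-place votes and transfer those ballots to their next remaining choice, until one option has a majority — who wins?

E

Round 1: B 26, A 16, F 36, D 7, C 24, E 38. Eliminate D.
Round 2: B 26, A 23, F 36, C 24, E 38. Eliminate A.
Round 3: B 26, F 36, C 24, E 61. Eliminate C.
Round 4: B 26, F 36, E 85. E has a majority.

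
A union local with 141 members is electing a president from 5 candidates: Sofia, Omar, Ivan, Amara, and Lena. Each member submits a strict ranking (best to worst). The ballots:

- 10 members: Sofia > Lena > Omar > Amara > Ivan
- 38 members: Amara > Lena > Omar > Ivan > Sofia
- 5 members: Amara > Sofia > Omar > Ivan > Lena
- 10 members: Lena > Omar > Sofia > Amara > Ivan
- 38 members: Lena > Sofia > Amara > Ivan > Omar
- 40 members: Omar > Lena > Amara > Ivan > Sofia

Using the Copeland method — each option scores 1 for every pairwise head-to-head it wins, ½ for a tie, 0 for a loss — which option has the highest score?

Lena

Sofia: loses to Omar, Ivan, Amara, and Lena → score 0.
Omar: beats Sofia and Ivan; loses to Amara and Lena → score 2.
Ivan: beats Sofia; loses to Omar, Amara, and Lena → score 1.
Amara: beats Sofia, Omar, and Ivan; loses to Lena → score 3.
Lena: beats Sofia, Omar, Ivan, and Amara → score 4.
Lena has the best pairwise record.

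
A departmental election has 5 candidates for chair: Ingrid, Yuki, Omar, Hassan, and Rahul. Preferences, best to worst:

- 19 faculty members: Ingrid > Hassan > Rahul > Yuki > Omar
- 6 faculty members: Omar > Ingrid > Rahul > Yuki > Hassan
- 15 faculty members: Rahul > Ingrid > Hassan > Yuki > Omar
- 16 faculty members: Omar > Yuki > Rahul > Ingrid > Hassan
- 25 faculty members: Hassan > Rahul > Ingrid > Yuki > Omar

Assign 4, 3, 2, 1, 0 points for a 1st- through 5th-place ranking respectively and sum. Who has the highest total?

Rahul

Ingrid: 19·4 + 6·3 + 15·3 + 16·1 + 25·2 = 205
Yuki: 19·1 + 6·1 + 15·1 + 16·3 + 25·1 = 113
Omar: 19·0 + 6·4 + 15·0 + 16·4 + 25·0 = 88
Hassan: 19·3 + 6·0 + 15·2 + 16·0 + 25·4 = 187
Rahul: 19·2 + 6·2 + 15·4 + 16·2 + 25·3 = 217
Rahul has the highest Borda score (217).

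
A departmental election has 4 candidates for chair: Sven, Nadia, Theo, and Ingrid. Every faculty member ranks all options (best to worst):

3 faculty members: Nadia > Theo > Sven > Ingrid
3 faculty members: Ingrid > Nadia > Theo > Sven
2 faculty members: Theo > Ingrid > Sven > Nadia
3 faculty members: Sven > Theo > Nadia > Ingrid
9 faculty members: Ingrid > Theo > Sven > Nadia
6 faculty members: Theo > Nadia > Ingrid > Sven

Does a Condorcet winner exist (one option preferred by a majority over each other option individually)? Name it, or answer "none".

Theo vs Sven: 23–3 for Theo.
Theo vs Nadia: 20–6 for Theo.
Theo vs Ingrid: 14–12 for Theo.
Theo beats every other option head-to-head.

Theo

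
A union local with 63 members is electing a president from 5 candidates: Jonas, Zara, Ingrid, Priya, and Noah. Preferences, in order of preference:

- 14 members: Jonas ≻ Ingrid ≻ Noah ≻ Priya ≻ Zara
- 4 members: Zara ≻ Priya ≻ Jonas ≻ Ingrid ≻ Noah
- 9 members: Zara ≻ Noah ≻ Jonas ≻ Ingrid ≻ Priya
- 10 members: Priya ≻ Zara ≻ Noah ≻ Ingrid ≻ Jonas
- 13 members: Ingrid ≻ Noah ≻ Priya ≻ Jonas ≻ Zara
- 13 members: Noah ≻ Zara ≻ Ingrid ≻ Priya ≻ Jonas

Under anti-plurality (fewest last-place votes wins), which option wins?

Ingrid

Last-place votes: Jonas 23, Zara 27, Ingrid 0, Priya 9, Noah 4.
Ingrid is ranked last by the fewest voters, so Ingrid wins.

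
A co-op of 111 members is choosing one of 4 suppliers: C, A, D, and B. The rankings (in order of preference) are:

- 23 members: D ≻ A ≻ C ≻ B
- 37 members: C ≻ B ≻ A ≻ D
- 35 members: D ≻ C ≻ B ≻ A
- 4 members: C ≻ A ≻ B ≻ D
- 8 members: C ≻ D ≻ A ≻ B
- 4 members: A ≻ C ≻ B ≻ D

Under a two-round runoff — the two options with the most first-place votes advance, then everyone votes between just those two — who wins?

Round 1 first-place votes: C 49, A 4, D 58, B 0.
D and C advance.
Runoff: D is preferred to C by 58 voters; C by 53.
D wins the runoff.

D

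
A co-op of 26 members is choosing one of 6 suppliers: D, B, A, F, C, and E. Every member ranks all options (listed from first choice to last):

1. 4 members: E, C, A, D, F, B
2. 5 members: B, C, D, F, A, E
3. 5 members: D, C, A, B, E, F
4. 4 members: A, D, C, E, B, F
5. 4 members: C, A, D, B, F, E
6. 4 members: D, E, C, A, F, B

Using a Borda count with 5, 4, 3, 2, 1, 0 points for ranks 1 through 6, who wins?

D: 4·2 + 5·3 + 5·5 + 4·4 + 4·3 + 4·5 = 96
B: 4·0 + 5·5 + 5·2 + 4·1 + 4·2 + 4·0 = 47
A: 4·3 + 5·1 + 5·3 + 4·5 + 4·4 + 4·2 = 76
F: 4·1 + 5·2 + 5·0 + 4·0 + 4·1 + 4·1 = 22
C: 4·4 + 5·4 + 5·4 + 4·3 + 4·5 + 4·3 = 100
E: 4·5 + 5·0 + 5·1 + 4·2 + 4·0 + 4·4 = 49
C has the highest Borda score (100).

C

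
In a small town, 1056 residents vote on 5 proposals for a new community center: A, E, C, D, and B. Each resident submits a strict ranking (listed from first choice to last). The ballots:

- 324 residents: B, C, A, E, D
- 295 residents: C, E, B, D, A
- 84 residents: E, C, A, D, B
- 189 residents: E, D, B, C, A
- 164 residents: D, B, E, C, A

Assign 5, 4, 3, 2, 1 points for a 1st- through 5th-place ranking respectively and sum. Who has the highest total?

A: 324·3 + 295·1 + 84·3 + 189·1 + 164·1 = 1872
E: 324·2 + 295·4 + 84·5 + 189·5 + 164·3 = 3685
C: 324·4 + 295·5 + 84·4 + 189·2 + 164·2 = 3813
D: 324·1 + 295·2 + 84·2 + 189·4 + 164·5 = 2658
B: 324·5 + 295·3 + 84·1 + 189·3 + 164·4 = 3812
C has the highest Borda score (3813).

C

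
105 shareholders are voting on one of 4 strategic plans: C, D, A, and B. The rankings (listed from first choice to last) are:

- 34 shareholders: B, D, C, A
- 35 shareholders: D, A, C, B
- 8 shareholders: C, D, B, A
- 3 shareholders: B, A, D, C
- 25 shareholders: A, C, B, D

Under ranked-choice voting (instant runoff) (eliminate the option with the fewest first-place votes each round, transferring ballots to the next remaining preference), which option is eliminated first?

Round 1: C 8, D 35, A 25, B 37. Eliminate C.

C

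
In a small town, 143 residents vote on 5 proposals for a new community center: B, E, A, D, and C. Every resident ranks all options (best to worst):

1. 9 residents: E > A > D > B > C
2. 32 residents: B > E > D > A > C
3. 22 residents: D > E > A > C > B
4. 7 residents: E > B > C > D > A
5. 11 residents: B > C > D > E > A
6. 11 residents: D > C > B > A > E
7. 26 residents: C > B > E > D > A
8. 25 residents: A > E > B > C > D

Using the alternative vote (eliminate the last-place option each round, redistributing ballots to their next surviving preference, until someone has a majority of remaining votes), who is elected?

B

Round 1: B 43, E 16, A 25, D 33, C 26. Eliminate E.
Round 2: B 50, A 34, D 33, C 26. Eliminate C.
Round 3: B 76, A 34, D 33. B has a majority.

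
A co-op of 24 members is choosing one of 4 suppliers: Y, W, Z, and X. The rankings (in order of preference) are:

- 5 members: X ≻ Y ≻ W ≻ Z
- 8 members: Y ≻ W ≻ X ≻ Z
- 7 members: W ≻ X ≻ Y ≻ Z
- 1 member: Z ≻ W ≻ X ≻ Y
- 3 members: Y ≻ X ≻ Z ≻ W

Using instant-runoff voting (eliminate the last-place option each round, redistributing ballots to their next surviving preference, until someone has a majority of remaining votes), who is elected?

Round 1: Y 11, W 7, Z 1, X 5. Eliminate Z.
Round 2: Y 11, W 8, X 5. Eliminate X.
Round 3: Y 16, W 8. Y has a majority.

Y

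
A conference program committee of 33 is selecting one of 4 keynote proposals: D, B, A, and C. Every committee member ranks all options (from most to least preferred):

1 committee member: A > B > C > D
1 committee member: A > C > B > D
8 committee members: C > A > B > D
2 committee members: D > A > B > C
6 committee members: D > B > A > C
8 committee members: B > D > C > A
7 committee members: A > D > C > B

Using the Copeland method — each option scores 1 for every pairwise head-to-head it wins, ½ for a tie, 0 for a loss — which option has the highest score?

D: beats C; loses to B and A → score 1.
B: beats D and C; loses to A → score 2.
A: beats D, B, and C → score 3.
C: loses to D, B, and A → score 0.
A has the best pairwise record.

A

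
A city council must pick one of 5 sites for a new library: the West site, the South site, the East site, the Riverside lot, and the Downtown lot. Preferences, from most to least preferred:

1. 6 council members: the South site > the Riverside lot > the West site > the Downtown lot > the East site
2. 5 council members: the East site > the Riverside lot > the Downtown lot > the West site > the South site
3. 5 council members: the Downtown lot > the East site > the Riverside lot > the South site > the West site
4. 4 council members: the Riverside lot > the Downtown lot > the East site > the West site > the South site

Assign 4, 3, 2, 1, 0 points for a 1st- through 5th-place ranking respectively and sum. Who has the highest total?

the West site: 6·2 + 5·1 + 5·0 + 4·1 = 21
the South site: 6·4 + 5·0 + 5·1 + 4·0 = 29
the East site: 6·0 + 5·4 + 5·3 + 4·2 = 43
the Riverside lot: 6·3 + 5·3 + 5·2 + 4·4 = 59
the Downtown lot: 6·1 + 5·2 + 5·4 + 4·3 = 48
the Riverside lot has the highest Borda score (59).

the Riverside lot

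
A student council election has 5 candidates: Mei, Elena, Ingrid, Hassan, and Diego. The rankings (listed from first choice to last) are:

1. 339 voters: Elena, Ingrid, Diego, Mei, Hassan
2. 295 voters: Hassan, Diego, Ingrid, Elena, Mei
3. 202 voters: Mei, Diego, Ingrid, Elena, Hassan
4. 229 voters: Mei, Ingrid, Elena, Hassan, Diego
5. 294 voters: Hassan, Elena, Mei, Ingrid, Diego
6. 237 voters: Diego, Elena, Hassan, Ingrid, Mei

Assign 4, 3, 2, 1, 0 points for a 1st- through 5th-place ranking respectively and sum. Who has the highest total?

Elena

Mei: 339·1 + 295·0 + 202·4 + 229·4 + 294·2 + 237·0 = 2651
Elena: 339·4 + 295·1 + 202·1 + 229·2 + 294·3 + 237·3 = 3904
Ingrid: 339·3 + 295·2 + 202·2 + 229·3 + 294·1 + 237·1 = 3229
Hassan: 339·0 + 295·4 + 202·0 + 229·1 + 294·4 + 237·2 = 3059
Diego: 339·2 + 295·3 + 202·3 + 229·0 + 294·0 + 237·4 = 3117
Elena has the highest Borda score (3904).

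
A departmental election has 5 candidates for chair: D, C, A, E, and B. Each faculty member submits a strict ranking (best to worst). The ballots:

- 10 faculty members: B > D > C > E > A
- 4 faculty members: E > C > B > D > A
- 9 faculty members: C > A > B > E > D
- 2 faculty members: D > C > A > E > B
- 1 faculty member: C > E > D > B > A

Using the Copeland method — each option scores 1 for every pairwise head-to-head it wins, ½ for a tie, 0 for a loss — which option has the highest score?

C

D: beats A; loses to C, E, and B → score 1.
C: beats D, A, E, and B → score 4.
A: loses to D, C, E, and B → score 0.
E: beats D and A; loses to C and B → score 2.
B: beats D, A, and E; loses to C → score 3.
C has the best pairwise record.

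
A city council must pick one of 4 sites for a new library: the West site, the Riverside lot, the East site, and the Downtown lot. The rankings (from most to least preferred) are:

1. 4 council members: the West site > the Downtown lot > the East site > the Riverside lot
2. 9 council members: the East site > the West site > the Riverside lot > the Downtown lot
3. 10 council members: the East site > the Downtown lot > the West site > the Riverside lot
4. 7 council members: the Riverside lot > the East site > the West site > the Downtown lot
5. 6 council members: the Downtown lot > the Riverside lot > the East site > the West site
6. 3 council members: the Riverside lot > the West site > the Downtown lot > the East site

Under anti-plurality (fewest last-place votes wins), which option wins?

Last-place votes: the West site 6, the Riverside lot 14, the East site 3, the Downtown lot 16.
the East site is ranked last by the fewest voters, so the East site wins.

the East site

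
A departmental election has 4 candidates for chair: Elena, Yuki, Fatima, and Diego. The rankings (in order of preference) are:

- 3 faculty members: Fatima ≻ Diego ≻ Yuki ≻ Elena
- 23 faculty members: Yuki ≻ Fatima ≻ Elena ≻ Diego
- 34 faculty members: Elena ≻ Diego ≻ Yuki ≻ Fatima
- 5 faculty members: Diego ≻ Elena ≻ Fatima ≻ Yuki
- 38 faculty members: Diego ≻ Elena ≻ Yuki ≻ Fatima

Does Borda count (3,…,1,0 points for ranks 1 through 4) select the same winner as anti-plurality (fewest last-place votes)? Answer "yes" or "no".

yes

Borda — scores: Elena 211, Yuki 144, Fatima 60, Diego 203. Winner: Elena.
Anti-plurality — last-place votes: Elena 3, Yuki 5, Fatima 72, Diego 23. Winner: Elena.
The two methods agree.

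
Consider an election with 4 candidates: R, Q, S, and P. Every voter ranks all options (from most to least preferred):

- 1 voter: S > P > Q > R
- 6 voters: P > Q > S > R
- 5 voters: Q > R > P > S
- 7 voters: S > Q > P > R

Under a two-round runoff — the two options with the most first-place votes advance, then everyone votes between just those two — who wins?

Round 1 first-place votes: R 0, Q 5, S 8, P 6.
S and P advance.
Runoff: S is preferred to P by 8 voters; P by 11.
P wins the runoff.

P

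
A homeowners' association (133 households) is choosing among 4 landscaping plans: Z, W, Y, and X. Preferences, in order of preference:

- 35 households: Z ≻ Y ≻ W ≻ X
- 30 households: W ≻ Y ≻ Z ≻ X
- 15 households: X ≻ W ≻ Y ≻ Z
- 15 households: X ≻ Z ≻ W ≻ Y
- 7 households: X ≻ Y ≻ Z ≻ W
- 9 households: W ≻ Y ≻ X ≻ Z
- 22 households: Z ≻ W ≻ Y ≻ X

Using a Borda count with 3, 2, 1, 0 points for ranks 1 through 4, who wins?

Z: 35·3 + 30·1 + 15·0 + 15·2 + 7·1 + 9·0 + 22·3 = 238
W: 35·1 + 30·3 + 15·2 + 15·1 + 7·0 + 9·3 + 22·2 = 241
Y: 35·2 + 30·2 + 15·1 + 15·0 + 7·2 + 9·2 + 22·1 = 199
X: 35·0 + 30·0 + 15·3 + 15·3 + 7·3 + 9·1 + 22·0 = 120
W has the highest Borda score (241).

W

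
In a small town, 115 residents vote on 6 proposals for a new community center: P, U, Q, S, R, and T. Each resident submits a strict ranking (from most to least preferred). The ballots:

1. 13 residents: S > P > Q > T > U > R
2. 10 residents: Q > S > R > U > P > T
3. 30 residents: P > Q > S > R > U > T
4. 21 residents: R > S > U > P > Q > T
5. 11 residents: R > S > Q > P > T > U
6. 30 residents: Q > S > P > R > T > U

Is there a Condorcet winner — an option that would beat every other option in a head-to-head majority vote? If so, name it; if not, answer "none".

none

Checking pairwise contests:
S beats P 85–30.
P beats U 84–31.
P beats Q 64–51.
Q beats S 70–45.
P beats R 73–42.
P beats T 115–0.
Every option loses at least one head-to-head, so there is no Condorcet winner.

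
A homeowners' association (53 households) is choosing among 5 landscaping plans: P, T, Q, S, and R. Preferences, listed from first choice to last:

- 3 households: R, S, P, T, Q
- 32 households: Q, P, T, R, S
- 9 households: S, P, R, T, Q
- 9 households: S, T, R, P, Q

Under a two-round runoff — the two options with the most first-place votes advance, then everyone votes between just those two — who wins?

Round 1 first-place votes: P 0, T 0, Q 32, S 18, R 3.
Q and S advance.
Runoff: Q is preferred to S by 32 voters; S by 21.
Q wins the runoff.

Q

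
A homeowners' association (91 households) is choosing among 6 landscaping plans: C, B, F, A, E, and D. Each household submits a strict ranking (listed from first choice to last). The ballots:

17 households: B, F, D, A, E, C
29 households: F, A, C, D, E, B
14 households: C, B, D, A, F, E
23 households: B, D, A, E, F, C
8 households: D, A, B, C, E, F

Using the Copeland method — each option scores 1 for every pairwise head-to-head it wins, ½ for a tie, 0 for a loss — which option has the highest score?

B

C: beats E; loses to B, F, A, and D → score 1.
B: beats C, F, A, E, and D → score 5.
F: beats C, A, E, and D; loses to B → score 4.
A: beats C and E; loses to B, F, and D → score 2.
E: loses to C, B, F, A, and D → score 0.
D: beats C, A, and E; loses to B and F → score 3.
B has the best pairwise record.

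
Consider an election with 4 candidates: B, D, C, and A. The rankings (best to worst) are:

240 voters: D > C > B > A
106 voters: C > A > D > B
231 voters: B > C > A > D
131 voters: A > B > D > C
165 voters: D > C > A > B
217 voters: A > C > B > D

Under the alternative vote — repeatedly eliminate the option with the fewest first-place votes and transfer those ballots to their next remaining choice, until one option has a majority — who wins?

Round 1: B 231, D 405, C 106, A 348. Eliminate C.
Round 2: B 231, D 405, A 454. Eliminate B.
Round 3: D 405, A 685. A has a majority.

A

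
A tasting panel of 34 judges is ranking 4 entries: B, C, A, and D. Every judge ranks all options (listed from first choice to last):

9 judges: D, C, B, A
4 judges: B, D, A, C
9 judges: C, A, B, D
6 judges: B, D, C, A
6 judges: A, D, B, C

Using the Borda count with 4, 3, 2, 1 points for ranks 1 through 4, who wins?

D

B: 9·2 + 4·4 + 9·2 + 6·4 + 6·2 = 88
C: 9·3 + 4·1 + 9·4 + 6·2 + 6·1 = 85
A: 9·1 + 4·2 + 9·3 + 6·1 + 6·4 = 74
D: 9·4 + 4·3 + 9·1 + 6·3 + 6·3 = 93
D has the highest Borda score (93).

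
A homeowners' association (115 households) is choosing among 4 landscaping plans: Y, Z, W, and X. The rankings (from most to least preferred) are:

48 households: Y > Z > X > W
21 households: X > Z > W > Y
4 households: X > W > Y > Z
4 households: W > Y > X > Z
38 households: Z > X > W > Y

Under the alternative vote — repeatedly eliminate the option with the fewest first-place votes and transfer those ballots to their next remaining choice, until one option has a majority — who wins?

Z

Round 1: Y 48, Z 38, W 4, X 25. Eliminate W.
Round 2: Y 52, Z 38, X 25. Eliminate X.
Round 3: Y 56, Z 59. Z has a majority.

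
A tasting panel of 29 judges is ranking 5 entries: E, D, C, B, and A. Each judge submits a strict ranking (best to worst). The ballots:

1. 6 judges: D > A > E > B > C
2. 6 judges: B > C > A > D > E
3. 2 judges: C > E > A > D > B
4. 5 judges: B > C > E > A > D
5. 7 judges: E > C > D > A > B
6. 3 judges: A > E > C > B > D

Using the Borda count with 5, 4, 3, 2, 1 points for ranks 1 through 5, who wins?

C

E: 6·3 + 6·1 + 2·4 + 5·3 + 7·5 + 3·4 = 94
D: 6·5 + 6·2 + 2·2 + 5·1 + 7·3 + 3·1 = 75
C: 6·1 + 6·4 + 2·5 + 5·4 + 7·4 + 3·3 = 97
B: 6·2 + 6·5 + 2·1 + 5·5 + 7·1 + 3·2 = 82
A: 6·4 + 6·3 + 2·3 + 5·2 + 7·2 + 3·5 = 87
C has the highest Borda score (97).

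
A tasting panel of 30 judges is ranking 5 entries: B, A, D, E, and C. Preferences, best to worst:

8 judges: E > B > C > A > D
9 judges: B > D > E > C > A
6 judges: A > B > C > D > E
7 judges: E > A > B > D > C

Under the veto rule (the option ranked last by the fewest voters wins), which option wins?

B

Last-place votes: B 0, A 9, D 8, E 6, C 7.
B is ranked last by the fewest voters, so B wins.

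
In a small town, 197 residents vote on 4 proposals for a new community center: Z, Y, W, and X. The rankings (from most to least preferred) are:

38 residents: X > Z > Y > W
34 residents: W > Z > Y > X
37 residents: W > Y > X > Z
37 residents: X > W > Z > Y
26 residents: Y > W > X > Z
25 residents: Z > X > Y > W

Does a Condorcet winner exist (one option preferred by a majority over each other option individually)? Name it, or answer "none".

X

X vs Z: 138–59 for X.
X vs Y: 100–97 for X.
X vs W: 100–97 for X.
X beats every other option head-to-head.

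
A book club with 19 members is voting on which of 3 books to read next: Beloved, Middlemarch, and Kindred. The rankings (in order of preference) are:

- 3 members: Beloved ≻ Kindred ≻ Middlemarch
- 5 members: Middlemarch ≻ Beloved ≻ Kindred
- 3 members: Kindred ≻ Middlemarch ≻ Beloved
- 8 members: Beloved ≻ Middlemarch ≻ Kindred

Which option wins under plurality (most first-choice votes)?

First-place votes: Beloved 11, Middlemarch 5, Kindred 3.
Beloved has the most first-place votes.

Beloved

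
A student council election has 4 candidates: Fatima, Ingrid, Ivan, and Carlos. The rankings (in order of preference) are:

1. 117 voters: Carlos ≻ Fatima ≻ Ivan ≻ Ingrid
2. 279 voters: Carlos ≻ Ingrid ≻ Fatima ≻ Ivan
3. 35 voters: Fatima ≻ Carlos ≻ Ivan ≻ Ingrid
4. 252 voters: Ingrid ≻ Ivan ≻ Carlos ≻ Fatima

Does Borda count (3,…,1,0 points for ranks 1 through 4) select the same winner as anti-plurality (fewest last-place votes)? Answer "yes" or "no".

Borda — scores: Fatima 618, Ingrid 1314, Ivan 656, Carlos 1510. Winner: Carlos.
Anti-plurality — last-place votes: Fatima 252, Ingrid 152, Ivan 279, Carlos 0. Winner: Carlos.
The two methods agree.

yes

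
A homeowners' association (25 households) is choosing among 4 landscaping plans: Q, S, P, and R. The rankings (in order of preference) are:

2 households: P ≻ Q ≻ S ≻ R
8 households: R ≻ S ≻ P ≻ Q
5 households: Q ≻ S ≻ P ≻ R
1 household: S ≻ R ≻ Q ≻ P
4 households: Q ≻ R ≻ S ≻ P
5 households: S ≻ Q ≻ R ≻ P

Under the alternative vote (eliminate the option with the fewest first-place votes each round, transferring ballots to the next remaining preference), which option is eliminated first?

Round 1: Q 9, S 6, P 2, R 8. Eliminate P.

P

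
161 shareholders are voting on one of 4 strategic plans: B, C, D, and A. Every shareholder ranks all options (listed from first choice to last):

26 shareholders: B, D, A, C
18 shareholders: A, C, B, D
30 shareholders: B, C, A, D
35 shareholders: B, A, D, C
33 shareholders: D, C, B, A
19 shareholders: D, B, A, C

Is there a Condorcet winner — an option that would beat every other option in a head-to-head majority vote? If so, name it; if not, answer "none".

B vs C: 110–51 for B.
B vs D: 109–52 for B.
B vs A: 143–18 for B.
B beats every other option head-to-head.

B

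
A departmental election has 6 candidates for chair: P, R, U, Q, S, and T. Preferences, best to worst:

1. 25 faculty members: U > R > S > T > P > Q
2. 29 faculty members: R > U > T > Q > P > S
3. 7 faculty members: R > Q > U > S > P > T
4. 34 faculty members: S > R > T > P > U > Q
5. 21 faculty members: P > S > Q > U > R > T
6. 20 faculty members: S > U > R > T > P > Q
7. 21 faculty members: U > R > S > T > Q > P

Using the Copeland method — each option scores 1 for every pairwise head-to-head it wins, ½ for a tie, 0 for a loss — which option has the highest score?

P: beats Q; loses to R, U, S, and T → score 1.
R: beats P, Q, S, and T; loses to U → score 4.
U: beats P, R, Q, S, and T → score 5.
Q: loses to P, R, U, S, and T → score 0.
S: beats P, Q, and T; loses to R and U → score 3.
T: beats P and Q; loses to R, U, and S → score 2.
U has the best pairwise record.

U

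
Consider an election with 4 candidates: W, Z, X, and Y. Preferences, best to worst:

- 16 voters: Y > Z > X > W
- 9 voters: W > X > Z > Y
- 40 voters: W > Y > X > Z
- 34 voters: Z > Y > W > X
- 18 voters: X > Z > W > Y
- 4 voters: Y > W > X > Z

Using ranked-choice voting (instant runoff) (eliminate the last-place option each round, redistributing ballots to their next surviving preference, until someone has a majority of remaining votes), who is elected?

Round 1: W 49, Z 34, X 18, Y 20. Eliminate X.
Round 2: W 49, Z 52, Y 20. Eliminate Y.
Round 3: W 53, Z 68. Z has a majority.

Z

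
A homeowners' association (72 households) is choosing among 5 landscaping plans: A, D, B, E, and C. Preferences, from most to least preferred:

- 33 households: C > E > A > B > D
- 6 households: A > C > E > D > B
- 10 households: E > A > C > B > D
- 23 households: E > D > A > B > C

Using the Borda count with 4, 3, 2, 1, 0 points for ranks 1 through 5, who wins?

E

A: 33·2 + 6·4 + 10·3 + 23·2 = 166
D: 33·0 + 6·1 + 10·0 + 23·3 = 75
B: 33·1 + 6·0 + 10·1 + 23·1 = 66
E: 33·3 + 6·2 + 10·4 + 23·4 = 243
C: 33·4 + 6·3 + 10·2 + 23·0 = 170
E has the highest Borda score (243).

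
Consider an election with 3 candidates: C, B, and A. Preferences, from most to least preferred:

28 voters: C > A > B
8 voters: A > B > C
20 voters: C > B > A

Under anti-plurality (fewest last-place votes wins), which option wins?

Last-place votes: C 8, B 28, A 20.
C is ranked last by the fewest voters, so C wins.

C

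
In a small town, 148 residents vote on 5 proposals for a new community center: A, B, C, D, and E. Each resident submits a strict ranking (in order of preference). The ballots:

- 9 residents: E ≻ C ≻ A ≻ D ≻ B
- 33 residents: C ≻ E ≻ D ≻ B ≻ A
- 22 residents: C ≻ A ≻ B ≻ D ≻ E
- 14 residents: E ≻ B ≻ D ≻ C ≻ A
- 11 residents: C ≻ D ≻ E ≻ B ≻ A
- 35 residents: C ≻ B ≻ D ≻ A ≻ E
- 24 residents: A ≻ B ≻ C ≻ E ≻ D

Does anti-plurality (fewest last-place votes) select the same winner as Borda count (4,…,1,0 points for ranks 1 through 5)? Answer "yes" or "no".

Anti-plurality — last-place votes: A 58, B 9, C 0, D 24, E 57. Winner: C.
Borda — scores: A 215, B 307, C 493, D 228, E 237. Winner: C.
The two methods agree.

yes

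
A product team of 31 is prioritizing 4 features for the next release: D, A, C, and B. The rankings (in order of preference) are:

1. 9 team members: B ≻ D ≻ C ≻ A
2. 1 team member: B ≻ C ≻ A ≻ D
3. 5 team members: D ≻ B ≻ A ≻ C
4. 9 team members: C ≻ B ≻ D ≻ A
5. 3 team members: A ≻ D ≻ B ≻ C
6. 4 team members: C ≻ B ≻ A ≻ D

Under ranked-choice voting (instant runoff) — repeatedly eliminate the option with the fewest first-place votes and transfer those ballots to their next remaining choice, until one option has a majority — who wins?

Round 1: D 5, A 3, C 13, B 10. Eliminate A.
Round 2: D 8, C 13, B 10. Eliminate D.
Round 3: C 13, B 18. B has a majority.

B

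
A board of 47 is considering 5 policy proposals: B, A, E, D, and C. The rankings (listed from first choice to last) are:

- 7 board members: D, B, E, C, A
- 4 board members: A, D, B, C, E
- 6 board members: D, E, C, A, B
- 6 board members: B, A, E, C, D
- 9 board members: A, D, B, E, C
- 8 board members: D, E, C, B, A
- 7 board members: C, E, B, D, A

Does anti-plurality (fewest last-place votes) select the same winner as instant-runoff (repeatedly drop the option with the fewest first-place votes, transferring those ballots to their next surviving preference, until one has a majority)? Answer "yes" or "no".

no

Anti-plurality — last-place votes: B 6, A 22, E 4, D 6, C 9. Winner: E.
Instant-runoff — R1 B 6, A 13, E 0, D 21, C 7 (E out); R2 B 6, A 13, D 21, C 7 (B out); R3 A 19, D 21, C 7 (C out); R4 A 19, D 28 (D winner). Winner: D.
The two methods disagree.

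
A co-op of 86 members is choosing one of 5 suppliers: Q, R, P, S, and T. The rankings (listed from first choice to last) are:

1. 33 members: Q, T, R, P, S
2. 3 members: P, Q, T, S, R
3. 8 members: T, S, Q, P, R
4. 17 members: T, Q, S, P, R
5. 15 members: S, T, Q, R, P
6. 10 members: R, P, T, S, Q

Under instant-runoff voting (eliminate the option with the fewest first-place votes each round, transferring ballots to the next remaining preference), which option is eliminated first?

Round 1: Q 33, R 10, P 3, S 15, T 25. Eliminate P.

P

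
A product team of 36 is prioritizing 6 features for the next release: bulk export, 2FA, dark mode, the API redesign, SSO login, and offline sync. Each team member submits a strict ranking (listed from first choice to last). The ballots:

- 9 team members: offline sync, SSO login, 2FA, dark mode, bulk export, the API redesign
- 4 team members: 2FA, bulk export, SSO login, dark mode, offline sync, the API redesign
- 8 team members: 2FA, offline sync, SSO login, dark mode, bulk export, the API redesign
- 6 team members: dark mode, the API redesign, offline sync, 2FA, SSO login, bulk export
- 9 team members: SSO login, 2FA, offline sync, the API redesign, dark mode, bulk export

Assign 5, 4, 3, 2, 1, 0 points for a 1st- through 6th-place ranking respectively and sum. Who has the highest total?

2FA

bulk export: 9·1 + 4·4 + 8·1 + 6·0 + 9·0 = 33
2FA: 9·3 + 4·5 + 8·5 + 6·2 + 9·4 = 135
dark mode: 9·2 + 4·2 + 8·2 + 6·5 + 9·1 = 81
the API redesign: 9·0 + 4·0 + 8·0 + 6·4 + 9·2 = 42
SSO login: 9·4 + 4·3 + 8·3 + 6·1 + 9·5 = 123
offline sync: 9·5 + 4·1 + 8·4 + 6·3 + 9·3 = 126
2FA has the highest Borda score (135).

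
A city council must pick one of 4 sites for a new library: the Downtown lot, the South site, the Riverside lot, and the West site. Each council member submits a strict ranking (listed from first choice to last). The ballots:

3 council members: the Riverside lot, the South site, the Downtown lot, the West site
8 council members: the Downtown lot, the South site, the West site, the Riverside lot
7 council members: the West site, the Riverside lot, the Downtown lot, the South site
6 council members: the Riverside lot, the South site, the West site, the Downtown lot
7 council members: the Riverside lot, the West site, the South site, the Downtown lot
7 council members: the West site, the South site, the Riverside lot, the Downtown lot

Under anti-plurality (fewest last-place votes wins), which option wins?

the West site

Last-place votes: the Downtown lot 20, the South site 7, the Riverside lot 8, the West site 3.
the West site is ranked last by the fewest voters, so the West site wins.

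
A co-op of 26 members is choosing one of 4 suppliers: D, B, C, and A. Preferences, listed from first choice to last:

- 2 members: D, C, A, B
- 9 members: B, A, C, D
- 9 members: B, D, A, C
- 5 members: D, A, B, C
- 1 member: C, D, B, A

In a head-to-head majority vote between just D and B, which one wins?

B

Voters preferring D to B: 8; preferring B to D: 18.
B wins the head-to-head.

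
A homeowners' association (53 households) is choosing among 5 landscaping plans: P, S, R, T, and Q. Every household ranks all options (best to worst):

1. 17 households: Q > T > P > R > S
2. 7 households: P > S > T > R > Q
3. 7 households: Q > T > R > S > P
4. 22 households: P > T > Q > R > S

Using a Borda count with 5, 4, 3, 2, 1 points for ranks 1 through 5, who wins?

T

P: 17·3 + 7·5 + 7·1 + 22·5 = 203
S: 17·1 + 7·4 + 7·2 + 22·1 = 81
R: 17·2 + 7·2 + 7·3 + 22·2 = 113
T: 17·4 + 7·3 + 7·4 + 22·4 = 205
Q: 17·5 + 7·1 + 7·5 + 22·3 = 193
T has the highest Borda score (205).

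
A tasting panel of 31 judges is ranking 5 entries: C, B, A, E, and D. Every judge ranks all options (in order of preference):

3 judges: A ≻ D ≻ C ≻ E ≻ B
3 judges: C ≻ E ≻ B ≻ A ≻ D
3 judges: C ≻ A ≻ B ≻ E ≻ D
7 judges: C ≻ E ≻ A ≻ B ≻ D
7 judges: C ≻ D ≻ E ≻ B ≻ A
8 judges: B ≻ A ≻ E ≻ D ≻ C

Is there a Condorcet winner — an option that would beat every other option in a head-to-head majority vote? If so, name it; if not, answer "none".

C vs B: 23–8 for C.
C vs A: 20–11 for C.
C vs E: 23–8 for C.
C vs D: 20–11 for C.
C beats every other option head-to-head.

C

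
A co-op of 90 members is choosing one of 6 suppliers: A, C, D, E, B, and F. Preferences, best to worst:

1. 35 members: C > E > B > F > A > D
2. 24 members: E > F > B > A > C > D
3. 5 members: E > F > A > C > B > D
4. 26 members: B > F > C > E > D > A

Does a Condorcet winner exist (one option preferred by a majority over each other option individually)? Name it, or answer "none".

Checking pairwise contests:
C beats A 61–29.
B beats C 50–40.
A beats D 64–26.
C beats E 61–29.
E beats B 64–26.
E beats F 64–26.
Every option loses at least one head-to-head, so there is no Condorcet winner.

none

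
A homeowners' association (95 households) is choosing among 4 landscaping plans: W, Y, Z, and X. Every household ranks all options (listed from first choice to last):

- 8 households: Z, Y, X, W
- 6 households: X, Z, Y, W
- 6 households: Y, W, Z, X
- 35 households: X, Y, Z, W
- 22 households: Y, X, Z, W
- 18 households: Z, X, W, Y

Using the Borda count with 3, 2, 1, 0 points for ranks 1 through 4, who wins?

X

W: 8·0 + 6·0 + 6·2 + 35·0 + 22·0 + 18·1 = 30
Y: 8·2 + 6·1 + 6·3 + 35·2 + 22·3 + 18·0 = 176
Z: 8·3 + 6·2 + 6·1 + 35·1 + 22·1 + 18·3 = 153
X: 8·1 + 6·3 + 6·0 + 35·3 + 22·2 + 18·2 = 211
X has the highest Borda score (211).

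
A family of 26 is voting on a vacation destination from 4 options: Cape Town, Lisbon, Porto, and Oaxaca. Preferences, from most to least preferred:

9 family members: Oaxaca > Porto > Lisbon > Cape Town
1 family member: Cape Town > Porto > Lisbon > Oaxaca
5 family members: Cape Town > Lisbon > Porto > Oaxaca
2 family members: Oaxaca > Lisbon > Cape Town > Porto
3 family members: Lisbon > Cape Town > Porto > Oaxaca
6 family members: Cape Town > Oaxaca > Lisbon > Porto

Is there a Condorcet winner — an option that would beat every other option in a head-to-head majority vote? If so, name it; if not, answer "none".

Checking pairwise contests:
Lisbon beats Cape Town 14–12.
Oaxaca beats Lisbon 17–9.
Cape Town beats Porto 17–9.
Cape Town beats Oaxaca 15–11.
Every option loses at least one head-to-head, so there is no Condorcet winner.

none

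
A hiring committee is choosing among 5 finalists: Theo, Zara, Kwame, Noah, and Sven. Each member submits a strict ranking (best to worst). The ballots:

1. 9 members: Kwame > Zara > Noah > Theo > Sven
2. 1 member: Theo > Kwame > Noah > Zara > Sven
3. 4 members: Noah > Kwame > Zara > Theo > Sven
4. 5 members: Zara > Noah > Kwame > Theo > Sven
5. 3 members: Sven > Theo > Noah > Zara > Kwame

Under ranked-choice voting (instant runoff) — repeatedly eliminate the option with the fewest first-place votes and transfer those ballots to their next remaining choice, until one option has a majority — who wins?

Round 1: Theo 1, Zara 5, Kwame 9, Noah 4, Sven 3. Eliminate Theo.
Round 2: Zara 5, Kwame 10, Noah 4, Sven 3. Eliminate Sven.
Round 3: Zara 5, Kwame 10, Noah 7. Eliminate Zara.
Round 4: Kwame 10, Noah 12. Noah has a majority.

Noah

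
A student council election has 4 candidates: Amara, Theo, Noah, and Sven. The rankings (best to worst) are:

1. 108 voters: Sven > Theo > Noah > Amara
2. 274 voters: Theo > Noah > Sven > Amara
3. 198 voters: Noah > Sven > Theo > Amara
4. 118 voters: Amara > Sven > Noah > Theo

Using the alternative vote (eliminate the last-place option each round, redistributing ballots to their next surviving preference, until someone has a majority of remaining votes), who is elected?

Theo

Round 1: Amara 118, Theo 274, Noah 198, Sven 108. Eliminate Sven.
Round 2: Amara 118, Theo 382, Noah 198. Theo has a majority.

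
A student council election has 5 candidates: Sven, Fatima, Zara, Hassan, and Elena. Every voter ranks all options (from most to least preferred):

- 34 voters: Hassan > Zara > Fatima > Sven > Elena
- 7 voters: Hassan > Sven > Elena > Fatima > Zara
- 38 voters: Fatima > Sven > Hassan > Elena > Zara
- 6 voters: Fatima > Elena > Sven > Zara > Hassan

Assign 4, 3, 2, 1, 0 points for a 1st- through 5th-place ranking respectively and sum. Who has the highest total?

Sven: 34·1 + 7·3 + 38·3 + 6·2 = 181
Fatima: 34·2 + 7·1 + 38·4 + 6·4 = 251
Zara: 34·3 + 7·0 + 38·0 + 6·1 = 108
Hassan: 34·4 + 7·4 + 38·2 + 6·0 = 240
Elena: 34·0 + 7·2 + 38·1 + 6·3 = 70
Fatima has the highest Borda score (251).

Fatima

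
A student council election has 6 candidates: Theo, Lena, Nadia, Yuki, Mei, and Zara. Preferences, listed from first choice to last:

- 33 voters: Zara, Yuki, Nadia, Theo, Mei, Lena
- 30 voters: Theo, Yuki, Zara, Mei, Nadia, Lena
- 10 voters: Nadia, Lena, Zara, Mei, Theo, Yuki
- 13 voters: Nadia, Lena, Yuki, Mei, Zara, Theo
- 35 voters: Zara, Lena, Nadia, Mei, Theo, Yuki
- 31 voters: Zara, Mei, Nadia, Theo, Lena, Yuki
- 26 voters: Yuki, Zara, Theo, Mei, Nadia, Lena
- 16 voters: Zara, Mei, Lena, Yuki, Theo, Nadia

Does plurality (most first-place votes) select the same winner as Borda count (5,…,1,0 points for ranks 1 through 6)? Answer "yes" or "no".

Plurality — first-place votes: Theo 30, Lena 0, Nadia 23, Yuki 26, Mei 0, Zara 115. Winner: Zara.
Borda — scores: Theo 417, Lena 311, Nadia 468, Yuki 453, Mei 449, Zara 812. Winner: Zara.
The two methods agree.

yes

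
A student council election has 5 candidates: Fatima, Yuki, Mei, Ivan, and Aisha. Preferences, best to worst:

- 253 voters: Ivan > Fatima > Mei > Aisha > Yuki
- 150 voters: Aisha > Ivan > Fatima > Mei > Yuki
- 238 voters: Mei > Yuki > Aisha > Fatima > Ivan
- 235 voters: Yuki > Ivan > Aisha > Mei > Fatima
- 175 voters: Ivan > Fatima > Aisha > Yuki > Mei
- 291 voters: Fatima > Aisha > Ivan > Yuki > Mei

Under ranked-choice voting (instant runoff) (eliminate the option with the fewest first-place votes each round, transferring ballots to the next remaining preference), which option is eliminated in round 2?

Round 1: Fatima 291, Yuki 235, Mei 238, Ivan 428, Aisha 150. Eliminate Aisha.
Round 2: Fatima 291, Yuki 235, Mei 238, Ivan 578. Eliminate Yuki.

Yuki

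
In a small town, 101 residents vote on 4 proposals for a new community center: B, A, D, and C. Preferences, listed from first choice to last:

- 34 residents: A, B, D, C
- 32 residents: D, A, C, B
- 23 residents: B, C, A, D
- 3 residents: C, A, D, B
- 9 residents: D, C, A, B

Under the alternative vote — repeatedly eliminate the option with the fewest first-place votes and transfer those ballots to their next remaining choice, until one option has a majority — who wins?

Round 1: B 23, A 34, D 41, C 3. Eliminate C.
Round 2: B 23, A 37, D 41. Eliminate B.
Round 3: A 60, D 41. A has a majority.

A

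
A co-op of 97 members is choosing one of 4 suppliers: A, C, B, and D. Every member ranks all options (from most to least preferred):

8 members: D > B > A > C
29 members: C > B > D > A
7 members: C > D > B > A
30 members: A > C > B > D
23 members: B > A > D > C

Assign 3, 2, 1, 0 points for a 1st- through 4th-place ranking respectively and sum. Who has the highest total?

B

A: 8·1 + 29·0 + 7·0 + 30·3 + 23·2 = 144
C: 8·0 + 29·3 + 7·3 + 30·2 + 23·0 = 168
B: 8·2 + 29·2 + 7·1 + 30·1 + 23·3 = 180
D: 8·3 + 29·1 + 7·2 + 30·0 + 23·1 = 90
B has the highest Borda score (180).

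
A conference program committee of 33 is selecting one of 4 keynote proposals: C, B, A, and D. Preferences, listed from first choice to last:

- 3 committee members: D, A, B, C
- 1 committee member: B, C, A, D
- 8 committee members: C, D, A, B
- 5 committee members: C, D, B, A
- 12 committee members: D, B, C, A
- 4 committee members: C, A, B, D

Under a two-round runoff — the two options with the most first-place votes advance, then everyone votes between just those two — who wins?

C

Round 1 first-place votes: C 17, B 1, A 0, D 15.
C and D advance.
Runoff: C is preferred to D by 18 voters; D by 15.
C wins the runoff.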